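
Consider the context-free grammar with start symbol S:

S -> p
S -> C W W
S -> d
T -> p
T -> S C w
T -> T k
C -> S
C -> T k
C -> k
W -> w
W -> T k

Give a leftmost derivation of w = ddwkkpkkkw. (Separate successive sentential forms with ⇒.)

S ⇒ CWW ⇒ TkWW ⇒ TkkWW ⇒ SCwkkWW ⇒ dCwkkWW ⇒ dSwkkWW ⇒ ddwkkWW ⇒ ddwkkTkW ⇒ ddwkkTkkW ⇒ ddwkkTkkkW ⇒ ddwkkpkkkW ⇒ ddwkkpkkkw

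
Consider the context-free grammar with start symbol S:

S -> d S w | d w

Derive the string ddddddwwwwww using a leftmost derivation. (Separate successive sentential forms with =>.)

S=>dSw=>ddSww=>dddSwww=>ddddSwwww=>dddddSwwwww=>ddddddwwwwww

S => dSw   [S -> d S w]
dSw => ddSww   [S -> d S w]
ddSww => dddSwww   [S -> d S w]
dddSwww => ddddSwwww   [S -> d S w]
ddddSwwww => dddddSwwwww   [S -> d S w]
dddddSwwwww => ddddddwwwwww   [S -> d w]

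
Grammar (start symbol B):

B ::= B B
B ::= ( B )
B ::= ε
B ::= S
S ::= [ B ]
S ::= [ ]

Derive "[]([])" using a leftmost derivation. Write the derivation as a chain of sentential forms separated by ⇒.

B ⇒ BB   [B ::= B B]
BB ⇒ SB   [B ::= S]
SB ⇒ [B]B   [S ::= [ B ]]
[B]B ⇒ []B   [B ::= ε]
[]B ⇒ [](B)   [B ::= ( B )]
[](B) ⇒ [](BB)   [B ::= B B]
[](BB) ⇒ [](SB)   [B ::= S]
[](SB) ⇒ []([]B)   [S ::= [ ]]
[]([]B) ⇒ []([])   [B ::= ε]

B ⇒ BB ⇒ SB ⇒ [B]B ⇒ []B ⇒ [](B) ⇒ [](BB) ⇒ [](SB) ⇒ []([]B) ⇒ []([])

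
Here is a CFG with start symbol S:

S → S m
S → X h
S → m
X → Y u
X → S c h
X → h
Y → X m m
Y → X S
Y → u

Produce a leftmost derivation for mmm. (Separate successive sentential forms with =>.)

S => Sm => Smm => mmm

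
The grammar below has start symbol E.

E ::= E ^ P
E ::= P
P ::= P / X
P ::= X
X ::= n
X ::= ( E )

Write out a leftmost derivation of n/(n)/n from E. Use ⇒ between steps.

E⇒P⇒P/X⇒P/X/X⇒X/X/X⇒n/X/X⇒n/(E)/X⇒n/(P)/X⇒n/(X)/X⇒n/(n)/X⇒n/(n)/n

E ⇒ P   [E ::= P]
P ⇒ P/X   [P ::= P / X]
P/X ⇒ P/X/X   [P ::= P / X]
P/X/X ⇒ X/X/X   [P ::= X]
X/X/X ⇒ n/X/X   [X ::= n]
n/X/X ⇒ n/(E)/X   [X ::= ( E )]
n/(E)/X ⇒ n/(P)/X   [E ::= P]
n/(P)/X ⇒ n/(X)/X   [P ::= X]
n/(X)/X ⇒ n/(n)/X   [X ::= n]
n/(n)/X ⇒ n/(n)/n   [X ::= n]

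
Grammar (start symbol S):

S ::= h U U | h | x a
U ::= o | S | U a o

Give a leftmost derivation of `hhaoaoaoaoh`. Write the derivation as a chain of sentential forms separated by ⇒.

S ⇒ hUU   [S ::= h U U]
hUU ⇒ hUaoU   [U ::= U a o]
hUaoU ⇒ hUaoaoU   [U ::= U a o]
hUaoaoU ⇒ hUaoaoaoU   [U ::= U a o]
hUaoaoaoU ⇒ hUaoaoaoaoU   [U ::= U a o]
hUaoaoaoaoU ⇒ hSaoaoaoaoU   [U ::= S]
hSaoaoaoaoU ⇒ hhaoaoaoaoU   [S ::= h]
hhaoaoaoaoU ⇒ hhaoaoaoaoS   [U ::= S]
hhaoaoaoaoS ⇒ hhaoaoaoaoh   [S ::= h]

S ⇒ hUU ⇒ hUaoU ⇒ hUaoaoU ⇒ hUaoaoaoU ⇒ hUaoaoaoaoU ⇒ hSaoaoaoaoU ⇒ hhaoaoaoaoU ⇒ hhaoaoaoaoS ⇒ hhaoaoaoaoh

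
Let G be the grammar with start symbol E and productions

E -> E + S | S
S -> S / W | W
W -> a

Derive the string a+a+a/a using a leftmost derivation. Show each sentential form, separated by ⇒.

E ⇒ E+S ⇒ E+S+S ⇒ S+S+S ⇒ W+S+S ⇒ a+S+S ⇒ a+W+S ⇒ a+a+S ⇒ a+a+S/W ⇒ a+a+W/W ⇒ a+a+a/W ⇒ a+a+a/a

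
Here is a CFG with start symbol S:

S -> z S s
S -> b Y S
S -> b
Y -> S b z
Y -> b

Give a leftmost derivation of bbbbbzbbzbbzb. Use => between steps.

S => bYS   [S -> b Y S]
bYS => bSbzS   [Y -> S b z]
bSbzS => bbYSbzS   [S -> b Y S]
bbYSbzS => bbSbzSbzS   [Y -> S b z]
bbSbzSbzS => bbbYSbzSbzS   [S -> b Y S]
bbbYSbzSbzS => bbbSbzSbzSbzS   [Y -> S b z]
bbbSbzSbzSbzS => bbbbbzSbzSbzS   [S -> b]
bbbbbzSbzSbzS => bbbbbzbbzSbzS   [S -> b]
bbbbbzbbzSbzS => bbbbbzbbzbbzS   [S -> b]
bbbbbzbbzbbzS => bbbbbzbbzbbzb   [S -> b]

S => bYS => bSbzS => bbYSbzS => bbSbzSbzS => bbbYSbzSbzS => bbbSbzSbzSbzS => bbbbbzSbzSbzS => bbbbbzbbzSbzS => bbbbbzbbzbbzS => bbbbbzbbzbbzb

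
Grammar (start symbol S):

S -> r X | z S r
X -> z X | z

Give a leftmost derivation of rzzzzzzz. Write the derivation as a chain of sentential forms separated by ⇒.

S ⇒ rX   [S -> r X]
rX ⇒ rzX   [X -> z X]
rzX ⇒ rzzX   [X -> z X]
rzzX ⇒ rzzzX   [X -> z X]
rzzzX ⇒ rzzzzX   [X -> z X]
rzzzzX ⇒ rzzzzzX   [X -> z X]
rzzzzzX ⇒ rzzzzzzX   [X -> z X]
rzzzzzzX ⇒ rzzzzzzz   [X -> z]

S ⇒ rX ⇒ rzX ⇒ rzzX ⇒ rzzzX ⇒ rzzzzX ⇒ rzzzzzX ⇒ rzzzzzzX ⇒ rzzzzzzz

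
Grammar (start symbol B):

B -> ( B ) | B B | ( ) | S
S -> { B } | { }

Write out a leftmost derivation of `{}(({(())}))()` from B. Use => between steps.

B => BB   [B -> B B]
BB => SB   [B -> S]
SB => {}B   [S -> { }]
{}B => {}BB   [B -> B B]
{}BB => {}(B)B   [B -> ( B )]
{}(B)B => {}((B))B   [B -> ( B )]
{}((B))B => {}((S))B   [B -> S]
{}((S))B => {}(({B}))B   [S -> { B }]
{}(({B}))B => {}(({(B)}))B   [B -> ( B )]
{}(({(B)}))B => {}(({(())}))B   [B -> ( )]
{}(({(())}))B => {}(({(())}))()   [B -> ( )]

B => BB => SB => {}B => {}BB => {}(B)B => {}((B))B => {}((S))B => {}(({B}))B => {}(({(B)}))B => {}(({(())}))B => {}(({(())}))()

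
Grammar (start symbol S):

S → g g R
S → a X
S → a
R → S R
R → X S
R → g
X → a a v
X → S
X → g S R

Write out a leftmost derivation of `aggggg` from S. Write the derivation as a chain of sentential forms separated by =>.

S => aX => agSR => agggRR => aggggR => aggggg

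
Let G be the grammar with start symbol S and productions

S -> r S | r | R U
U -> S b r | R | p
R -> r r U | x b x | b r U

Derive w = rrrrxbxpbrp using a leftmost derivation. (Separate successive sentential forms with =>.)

S=>RU=>rrUU=>rrRU=>rrrrUU=>rrrrSbrU=>rrrrRUbrU=>rrrrxbxUbrU=>rrrrxbxpbrU=>rrrrxbxpbrp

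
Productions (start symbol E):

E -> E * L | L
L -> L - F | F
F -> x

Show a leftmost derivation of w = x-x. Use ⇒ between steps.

E ⇒ L ⇒ L-F ⇒ F-F ⇒ x-F ⇒ x-x

E ⇒ L   [E -> L]
L ⇒ L-F   [L -> L - F]
L-F ⇒ F-F   [L -> F]
F-F ⇒ x-F   [F -> x]
x-F ⇒ x-x   [F -> x]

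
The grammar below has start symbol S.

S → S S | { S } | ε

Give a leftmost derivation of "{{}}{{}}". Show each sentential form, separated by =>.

S => SS => SSS => {S}SS => {{S}}SS => {{}}SS => {{}}{S}S => {{}}{{S}}S => {{}}{{}}S => {{}}{{}}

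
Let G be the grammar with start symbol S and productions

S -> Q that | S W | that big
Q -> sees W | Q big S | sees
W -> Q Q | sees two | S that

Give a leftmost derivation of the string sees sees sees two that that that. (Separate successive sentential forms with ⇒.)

S ⇒ Q that   [S -> Q that]
Q that ⇒ sees W that   [Q -> sees W]
sees W that ⇒ sees S that that   [W -> S that]
sees S that that ⇒ sees Q that that that   [S -> Q that]
sees Q that that that ⇒ sees sees W that that that   [Q -> sees W]
sees sees W that that that ⇒ sees sees sees two that that that   [W -> sees two]

S ⇒ Q that ⇒ sees W that ⇒ sees S that that ⇒ sees Q that that that ⇒ sees sees W that that that ⇒ sees sees sees two that that that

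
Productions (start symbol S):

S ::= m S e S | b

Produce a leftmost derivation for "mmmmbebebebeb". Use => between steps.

S => mSeS   [S ::= m S e S]
mSeS => mmSeSeS   [S ::= m S e S]
mmSeSeS => mmmSeSeSeS   [S ::= m S e S]
mmmSeSeSeS => mmmmSeSeSeSeS   [S ::= m S e S]
mmmmSeSeSeSeS => mmmmbeSeSeSeS   [S ::= b]
mmmmbeSeSeSeS => mmmmbebeSeSeS   [S ::= b]
mmmmbebeSeSeS => mmmmbebebeSeS   [S ::= b]
mmmmbebebeSeS => mmmmbebebebeS   [S ::= b]
mmmmbebebebeS => mmmmbebebebeb   [S ::= b]

S=>mSeS=>mmSeSeS=>mmmSeSeSeS=>mmmmSeSeSeSeS=>mmmmbeSeSeSeS=>mmmmbebeSeSeS=>mmmmbebebeSeS=>mmmmbebebebeS=>mmmmbebebebeb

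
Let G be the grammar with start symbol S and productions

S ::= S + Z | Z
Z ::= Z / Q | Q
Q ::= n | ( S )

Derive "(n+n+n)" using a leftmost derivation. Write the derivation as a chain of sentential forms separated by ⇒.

S ⇒ Z ⇒ Q ⇒ (S) ⇒ (S+Z) ⇒ (S+Z+Z) ⇒ (Z+Z+Z) ⇒ (Q+Z+Z) ⇒ (n+Z+Z) ⇒ (n+Q+Z) ⇒ (n+n+Z) ⇒ (n+n+Q) ⇒ (n+n+n)

S ⇒ Z   [S ::= Z]
Z ⇒ Q   [Z ::= Q]
Q ⇒ (S)   [Q ::= ( S )]
(S) ⇒ (S+Z)   [S ::= S + Z]
(S+Z) ⇒ (S+Z+Z)   [S ::= S + Z]
(S+Z+Z) ⇒ (Z+Z+Z)   [S ::= Z]
(Z+Z+Z) ⇒ (Q+Z+Z)   [Z ::= Q]
(Q+Z+Z) ⇒ (n+Z+Z)   [Q ::= n]
(n+Z+Z) ⇒ (n+Q+Z)   [Z ::= Q]
(n+Q+Z) ⇒ (n+n+Z)   [Q ::= n]
(n+n+Z) ⇒ (n+n+Q)   [Z ::= Q]
(n+n+Q) ⇒ (n+n+n)   [Q ::= n]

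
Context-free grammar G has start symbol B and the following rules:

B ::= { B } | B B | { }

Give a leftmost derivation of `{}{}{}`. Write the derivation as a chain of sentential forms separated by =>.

B => BB => {}B => {}BB => {}{}B => {}{}{}

B => BB   [B ::= B B]
BB => {}B   [B ::= { }]
{}B => {}BB   [B ::= B B]
{}BB => {}{}B   [B ::= { }]
{}{}B => {}{}{}   [B ::= { }]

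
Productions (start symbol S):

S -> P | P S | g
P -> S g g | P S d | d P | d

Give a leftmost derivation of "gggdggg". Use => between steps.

S => PS => SggS => gggS => gggP => gggdP => gggdSgg => gggdggg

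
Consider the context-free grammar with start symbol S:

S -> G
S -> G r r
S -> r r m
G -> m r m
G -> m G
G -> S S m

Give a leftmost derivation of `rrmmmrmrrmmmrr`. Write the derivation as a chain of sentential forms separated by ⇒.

S ⇒ Grr ⇒ SSmrr ⇒ rrmSmrr ⇒ rrmGmrr ⇒ rrmSSmmrr ⇒ rrmGSmmrr ⇒ rrmmGSmmrr ⇒ rrmmmrmSmmrr ⇒ rrmmmrmrrmmmrr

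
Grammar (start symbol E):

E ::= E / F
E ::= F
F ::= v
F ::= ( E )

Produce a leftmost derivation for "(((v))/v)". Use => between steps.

E=>F=>(E)=>(E/F)=>(F/F)=>((E)/F)=>((F)/F)=>(((E))/F)=>(((F))/F)=>(((v))/F)=>(((v))/v)

E => F   [E ::= F]
F => (E)   [F ::= ( E )]
(E) => (E/F)   [E ::= E / F]
(E/F) => (F/F)   [E ::= F]
(F/F) => ((E)/F)   [F ::= ( E )]
((E)/F) => ((F)/F)   [E ::= F]
((F)/F) => (((E))/F)   [F ::= ( E )]
(((E))/F) => (((F))/F)   [E ::= F]
(((F))/F) => (((v))/F)   [F ::= v]
(((v))/F) => (((v))/v)   [F ::= v]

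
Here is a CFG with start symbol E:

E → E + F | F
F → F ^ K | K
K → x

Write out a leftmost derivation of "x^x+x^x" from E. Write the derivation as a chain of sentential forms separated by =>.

E => E+F   [E → E + F]
E+F => F+F   [E → F]
F+F => F^K+F   [F → F ^ K]
F^K+F => K^K+F   [F → K]
K^K+F => x^K+F   [K → x]
x^K+F => x^x+F   [K → x]
x^x+F => x^x+F^K   [F → F ^ K]
x^x+F^K => x^x+K^K   [F → K]
x^x+K^K => x^x+x^K   [K → x]
x^x+x^K => x^x+x^x   [K → x]

E=>E+F=>F+F=>F^K+F=>K^K+F=>x^K+F=>x^x+F=>x^x+F^K=>x^x+K^K=>x^x+x^K=>x^x+x^x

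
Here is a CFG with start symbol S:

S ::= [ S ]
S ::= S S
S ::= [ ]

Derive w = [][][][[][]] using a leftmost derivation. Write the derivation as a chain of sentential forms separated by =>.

S => SS   [S ::= S S]
SS => SSS   [S ::= S S]
SSS => []SS   [S ::= [ ]]
[]SS => [][]S   [S ::= [ ]]
[][]S => [][]SS   [S ::= S S]
[][]SS => [][][]S   [S ::= [ ]]
[][][]S => [][][][S]   [S ::= [ S ]]
[][][][S] => [][][][SS]   [S ::= S S]
[][][][SS] => [][][][[]S]   [S ::= [ ]]
[][][][[]S] => [][][][[][]]   [S ::= [ ]]

S => SS => SSS => []SS => [][]S => [][]SS => [][][]S => [][][][S] => [][][][SS] => [][][][[]S] => [][][][[][]]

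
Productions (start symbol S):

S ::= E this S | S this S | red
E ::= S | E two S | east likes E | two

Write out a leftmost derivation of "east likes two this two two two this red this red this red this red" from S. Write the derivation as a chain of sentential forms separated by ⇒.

S ⇒ E this S ⇒ east likes E this S ⇒ east likes two this S ⇒ east likes two this E this S ⇒ east likes two this E two S this S ⇒ east likes two this two two S this S ⇒ east likes two this two two E this S this S ⇒ east likes two this two two two this S this S ⇒ east likes two this two two two this S this S this S ⇒ east likes two this two two two this S this S this S this S ⇒ east likes two this two two two this red this S this S this S ⇒ east likes two this two two two this red this red this S this S ⇒ east likes two this two two two this red this red this red this S ⇒ east likes two this two two two this red this red this red this red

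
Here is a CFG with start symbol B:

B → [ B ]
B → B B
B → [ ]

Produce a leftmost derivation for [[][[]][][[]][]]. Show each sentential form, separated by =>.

B => [B] => [BB] => [BBB] => [[]BB] => [[]BBB] => [[]BBBB] => [[][B]BBB] => [[][[]]BBB] => [[][[]][]BB] => [[][[]][][B]B] => [[][[]][][[]]B] => [[][[]][][[]][]]

B => [B]   [B → [ B ]]
[B] => [BB]   [B → B B]
[BB] => [BBB]   [B → B B]
[BBB] => [[]BB]   [B → [ ]]
[[]BB] => [[]BBB]   [B → B B]
[[]BBB] => [[]BBBB]   [B → B B]
[[]BBBB] => [[][B]BBB]   [B → [ B ]]
[[][B]BBB] => [[][[]]BBB]   [B → [ ]]
[[][[]]BBB] => [[][[]][]BB]   [B → [ ]]
[[][[]][]BB] => [[][[]][][B]B]   [B → [ B ]]
[[][[]][][B]B] => [[][[]][][[]]B]   [B → [ ]]
[[][[]][][[]]B] => [[][[]][][[]][]]   [B → [ ]]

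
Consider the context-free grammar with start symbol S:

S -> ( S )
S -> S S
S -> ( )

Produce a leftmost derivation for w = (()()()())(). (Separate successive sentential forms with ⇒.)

S⇒SS⇒(S)S⇒(SS)S⇒(SSS)S⇒(SSSS)S⇒(()SSS)S⇒(()()SS)S⇒(()()()S)S⇒(()()()())S⇒(()()()())()

S ⇒ SS   [S -> S S]
SS ⇒ (S)S   [S -> ( S )]
(S)S ⇒ (SS)S   [S -> S S]
(SS)S ⇒ (SSS)S   [S -> S S]
(SSS)S ⇒ (SSSS)S   [S -> S S]
(SSSS)S ⇒ (()SSS)S   [S -> ( )]
(()SSS)S ⇒ (()()SS)S   [S -> ( )]
(()()SS)S ⇒ (()()()S)S   [S -> ( )]
(()()()S)S ⇒ (()()()())S   [S -> ( )]
(()()()())S ⇒ (()()()())()   [S -> ( )]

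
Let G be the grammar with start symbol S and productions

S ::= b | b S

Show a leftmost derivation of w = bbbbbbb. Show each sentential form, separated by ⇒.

S ⇒ bS   [S ::= b S]
bS ⇒ bbS   [S ::= b S]
bbS ⇒ bbbS   [S ::= b S]
bbbS ⇒ bbbbS   [S ::= b S]
bbbbS ⇒ bbbbbS   [S ::= b S]
bbbbbS ⇒ bbbbbbS   [S ::= b S]
bbbbbbS ⇒ bbbbbbb   [S ::= b]

S⇒bS⇒bbS⇒bbbS⇒bbbbS⇒bbbbbS⇒bbbbbbS⇒bbbbbbb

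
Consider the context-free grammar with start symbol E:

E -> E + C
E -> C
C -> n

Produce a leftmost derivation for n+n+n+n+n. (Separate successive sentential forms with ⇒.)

E ⇒ E+C ⇒ E+C+C ⇒ E+C+C+C ⇒ E+C+C+C+C ⇒ C+C+C+C+C ⇒ n+C+C+C+C ⇒ n+n+C+C+C ⇒ n+n+n+C+C ⇒ n+n+n+n+C ⇒ n+n+n+n+n

E ⇒ E+C   [E -> E + C]
E+C ⇒ E+C+C   [E -> E + C]
E+C+C ⇒ E+C+C+C   [E -> E + C]
E+C+C+C ⇒ E+C+C+C+C   [E -> E + C]
E+C+C+C+C ⇒ C+C+C+C+C   [E -> C]
C+C+C+C+C ⇒ n+C+C+C+C   [C -> n]
n+C+C+C+C ⇒ n+n+C+C+C   [C -> n]
n+n+C+C+C ⇒ n+n+n+C+C   [C -> n]
n+n+n+C+C ⇒ n+n+n+n+C   [C -> n]
n+n+n+n+C ⇒ n+n+n+n+n   [C -> n]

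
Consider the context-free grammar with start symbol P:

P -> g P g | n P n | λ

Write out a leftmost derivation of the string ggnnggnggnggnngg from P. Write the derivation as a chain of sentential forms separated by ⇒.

P ⇒ gPg   [P -> g P g]
gPg ⇒ ggPgg   [P -> g P g]
ggPgg ⇒ ggnPngg   [P -> n P n]
ggnPngg ⇒ ggnnPnngg   [P -> n P n]
ggnnPnngg ⇒ ggnngPgnngg   [P -> g P g]
ggnngPgnngg ⇒ ggnnggPggnngg   [P -> g P g]
ggnnggPggnngg ⇒ ggnnggnPnggnngg   [P -> n P n]
ggnnggnPnggnngg ⇒ ggnnggngPgnggnngg   [P -> g P g]
ggnnggngPgnggnngg ⇒ ggnnggnggnggnngg   [P -> λ]

P⇒gPg⇒ggPgg⇒ggnPngg⇒ggnnPnngg⇒ggnngPgnngg⇒ggnnggPggnngg⇒ggnnggnPnggnngg⇒ggnnggngPgnggnngg⇒ggnnggnggnggnngg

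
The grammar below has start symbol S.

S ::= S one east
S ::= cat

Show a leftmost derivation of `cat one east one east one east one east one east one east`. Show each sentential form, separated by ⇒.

S ⇒ S one east   [S ::= S one east]
S one east ⇒ S one east one east   [S ::= S one east]
S one east one east ⇒ S one east one east one east   [S ::= S one east]
S one east one east one east ⇒ S one east one east one east one east   [S ::= S one east]
S one east one east one east one east ⇒ S one east one east one east one east one east   [S ::= S one east]
S one east one east one east one east one east ⇒ S one east one east one east one east one east one east   [S ::= S one east]
S one east one east one east one east one east one east ⇒ cat one east one east one east one east one east one east   [S ::= cat]

S ⇒ S one east ⇒ S one east one east ⇒ S one east one east one east ⇒ S one east one east one east one east ⇒ S one east one east one east one east one east ⇒ S one east one east one east one east one east one east ⇒ cat one east one east one east one east one east one east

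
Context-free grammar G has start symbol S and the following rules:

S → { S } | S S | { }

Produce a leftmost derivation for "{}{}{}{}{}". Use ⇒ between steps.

S ⇒ SS   [S → S S]
SS ⇒ SSS   [S → S S]
SSS ⇒ SSSS   [S → S S]
SSSS ⇒ SSSSS   [S → S S]
SSSSS ⇒ {}SSSS   [S → { }]
{}SSSS ⇒ {}{}SSS   [S → { }]
{}{}SSS ⇒ {}{}{}SS   [S → { }]
{}{}{}SS ⇒ {}{}{}{}S   [S → { }]
{}{}{}{}S ⇒ {}{}{}{}{}   [S → { }]

S ⇒ SS ⇒ SSS ⇒ SSSS ⇒ SSSSS ⇒ {}SSSS ⇒ {}{}SSS ⇒ {}{}{}SS ⇒ {}{}{}{}S ⇒ {}{}{}{}{}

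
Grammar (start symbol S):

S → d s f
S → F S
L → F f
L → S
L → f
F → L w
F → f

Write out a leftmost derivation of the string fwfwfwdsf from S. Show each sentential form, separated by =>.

S=>FS=>LwS=>FfwS=>LwfwS=>fwfwS=>fwfwFS=>fwfwLwS=>fwfwfwS=>fwfwfwdsf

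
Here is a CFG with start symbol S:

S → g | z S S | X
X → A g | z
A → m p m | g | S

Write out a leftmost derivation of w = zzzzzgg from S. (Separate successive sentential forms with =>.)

S => zSS => zzSSS => zzzSSSS => zzzXSSS => zzzzSSS => zzzzXSS => zzzzzSS => zzzzzgS => zzzzzgg

S => zSS   [S → z S S]
zSS => zzSSS   [S → z S S]
zzSSS => zzzSSSS   [S → z S S]
zzzSSSS => zzzXSSS   [S → X]
zzzXSSS => zzzzSSS   [X → z]
zzzzSSS => zzzzXSS   [S → X]
zzzzXSS => zzzzzSS   [X → z]
zzzzzSS => zzzzzgS   [S → g]
zzzzzgS => zzzzzgg   [S → g]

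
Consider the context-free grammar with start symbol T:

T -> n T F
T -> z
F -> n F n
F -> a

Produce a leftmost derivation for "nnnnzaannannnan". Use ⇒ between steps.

T ⇒ nTF ⇒ nnTFF ⇒ nnnTFFF ⇒ nnnnTFFFF ⇒ nnnnzFFFF ⇒ nnnnzaFFF ⇒ nnnnzaaFF ⇒ nnnnzaanFnF ⇒ nnnnzaannFnnF ⇒ nnnnzaannannF ⇒ nnnnzaannannnFn ⇒ nnnnzaannannnan

T ⇒ nTF   [T -> n T F]
nTF ⇒ nnTFF   [T -> n T F]
nnTFF ⇒ nnnTFFF   [T -> n T F]
nnnTFFF ⇒ nnnnTFFFF   [T -> n T F]
nnnnTFFFF ⇒ nnnnzFFFF   [T -> z]
nnnnzFFFF ⇒ nnnnzaFFF   [F -> a]
nnnnzaFFF ⇒ nnnnzaaFF   [F -> a]
nnnnzaaFF ⇒ nnnnzaanFnF   [F -> n F n]
nnnnzaanFnF ⇒ nnnnzaannFnnF   [F -> n F n]
nnnnzaannFnnF ⇒ nnnnzaannannF   [F -> a]
nnnnzaannannF ⇒ nnnnzaannannnFn   [F -> n F n]
nnnnzaannannnFn ⇒ nnnnzaannannnan   [F -> a]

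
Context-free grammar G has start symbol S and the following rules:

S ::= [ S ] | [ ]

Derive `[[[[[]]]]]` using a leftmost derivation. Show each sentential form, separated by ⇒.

S ⇒ [S]   [S ::= [ S ]]
[S] ⇒ [[S]]   [S ::= [ S ]]
[[S]] ⇒ [[[S]]]   [S ::= [ S ]]
[[[S]]] ⇒ [[[[S]]]]   [S ::= [ S ]]
[[[[S]]]] ⇒ [[[[[]]]]]   [S ::= [ ]]

S ⇒ [S] ⇒ [[S]] ⇒ [[[S]]] ⇒ [[[[S]]]] ⇒ [[[[[]]]]]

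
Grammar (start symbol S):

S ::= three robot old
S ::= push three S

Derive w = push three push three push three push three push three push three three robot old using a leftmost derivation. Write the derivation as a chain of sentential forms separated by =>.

S => push three S => push three push three S => push three push three push three S => push three push three push three push three S => push three push three push three push three push three S => push three push three push three push three push three push three S => push three push three push three push three push three push three three robot old

S => push three S   [S ::= push three S]
push three S => push three push three S   [S ::= push three S]
push three push three S => push three push three push three S   [S ::= push three S]
push three push three push three S => push three push three push three push three S   [S ::= push three S]
push three push three push three push three S => push three push three push three push three push three S   [S ::= push three S]
push three push three push three push three push three S => push three push three push three push three push three push three S   [S ::= push three S]
push three push three push three push three push three push three S => push three push three push three push three push three push three three robot old   [S ::= three robot old]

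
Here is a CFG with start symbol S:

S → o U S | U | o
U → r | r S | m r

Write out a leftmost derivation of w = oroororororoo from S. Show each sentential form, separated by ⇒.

S ⇒ oUS ⇒ orSS ⇒ oroS ⇒ orooUS ⇒ oroorSS ⇒ orooroUSS ⇒ oroororSSS ⇒ oroororoUSSS ⇒ oroorororSSS ⇒ oroorororoSS ⇒ oroorororoUS ⇒ oroororororSS ⇒ oroororororoS ⇒ oroororororoo

S ⇒ oUS   [S → o U S]
oUS ⇒ orSS   [U → r S]
orSS ⇒ oroS   [S → o]
oroS ⇒ orooUS   [S → o U S]
orooUS ⇒ oroorSS   [U → r S]
oroorSS ⇒ orooroUSS   [S → o U S]
orooroUSS ⇒ oroororSSS   [U → r S]
oroororSSS ⇒ oroororoUSSS   [S → o U S]
oroororoUSSS ⇒ oroorororSSS   [U → r]
oroorororSSS ⇒ oroorororoSS   [S → o]
oroorororoSS ⇒ oroorororoUS   [S → U]
oroorororoUS ⇒ oroororororSS   [U → r S]
oroororororSS ⇒ oroororororoS   [S → o]
oroororororoS ⇒ oroororororoo   [S → o]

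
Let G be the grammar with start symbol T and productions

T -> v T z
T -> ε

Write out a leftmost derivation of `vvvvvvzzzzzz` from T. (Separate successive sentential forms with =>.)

T => vTz   [T -> v T z]
vTz => vvTzz   [T -> v T z]
vvTzz => vvvTzzz   [T -> v T z]
vvvTzzz => vvvvTzzzz   [T -> v T z]
vvvvTzzzz => vvvvvTzzzzz   [T -> v T z]
vvvvvTzzzzz => vvvvvvTzzzzzz   [T -> v T z]
vvvvvvTzzzzzz => vvvvvvzzzzzz   [T -> ε]

T=>vTz=>vvTzz=>vvvTzzz=>vvvvTzzzz=>vvvvvTzzzzz=>vvvvvvTzzzzzz=>vvvvvvzzzzzz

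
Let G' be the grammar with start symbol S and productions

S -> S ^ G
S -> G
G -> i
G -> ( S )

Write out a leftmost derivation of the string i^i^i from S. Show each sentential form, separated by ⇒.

S⇒S^G⇒S^G^G⇒G^G^G⇒i^G^G⇒i^i^G⇒i^i^i

S ⇒ S^G   [S -> S ^ G]
S^G ⇒ S^G^G   [S -> S ^ G]
S^G^G ⇒ G^G^G   [S -> G]
G^G^G ⇒ i^G^G   [G -> i]
i^G^G ⇒ i^i^G   [G -> i]
i^i^G ⇒ i^i^i   [G -> i]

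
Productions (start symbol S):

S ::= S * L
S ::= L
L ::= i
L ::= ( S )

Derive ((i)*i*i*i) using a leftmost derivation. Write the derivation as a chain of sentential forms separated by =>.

S=>L=>(S)=>(S*L)=>(S*L*L)=>(S*L*L*L)=>(L*L*L*L)=>((S)*L*L*L)=>((L)*L*L*L)=>((i)*L*L*L)=>((i)*i*L*L)=>((i)*i*i*L)=>((i)*i*i*i)

S => L   [S ::= L]
L => (S)   [L ::= ( S )]
(S) => (S*L)   [S ::= S * L]
(S*L) => (S*L*L)   [S ::= S * L]
(S*L*L) => (S*L*L*L)   [S ::= S * L]
(S*L*L*L) => (L*L*L*L)   [S ::= L]
(L*L*L*L) => ((S)*L*L*L)   [L ::= ( S )]
((S)*L*L*L) => ((L)*L*L*L)   [S ::= L]
((L)*L*L*L) => ((i)*L*L*L)   [L ::= i]
((i)*L*L*L) => ((i)*i*L*L)   [L ::= i]
((i)*i*L*L) => ((i)*i*i*L)   [L ::= i]
((i)*i*i*L) => ((i)*i*i*i)   [L ::= i]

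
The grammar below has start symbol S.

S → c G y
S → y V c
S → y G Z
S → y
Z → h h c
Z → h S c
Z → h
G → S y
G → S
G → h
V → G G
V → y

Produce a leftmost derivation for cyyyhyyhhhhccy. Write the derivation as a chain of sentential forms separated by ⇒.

S ⇒ cGy ⇒ cSy ⇒ cyGZy ⇒ cySyZy ⇒ cyyyZy ⇒ cyyyhScy ⇒ cyyyhyGZcy ⇒ cyyyhySZcy ⇒ cyyyhyyGZZcy ⇒ cyyyhyyhZZcy ⇒ cyyyhyyhhZcy ⇒ cyyyhyyhhhhccy

S ⇒ cGy   [S → c G y]
cGy ⇒ cSy   [G → S]
cSy ⇒ cyGZy   [S → y G Z]
cyGZy ⇒ cySyZy   [G → S y]
cySyZy ⇒ cyyyZy   [S → y]
cyyyZy ⇒ cyyyhScy   [Z → h S c]
cyyyhScy ⇒ cyyyhyGZcy   [S → y G Z]
cyyyhyGZcy ⇒ cyyyhySZcy   [G → S]
cyyyhySZcy ⇒ cyyyhyyGZZcy   [S → y G Z]
cyyyhyyGZZcy ⇒ cyyyhyyhZZcy   [G → h]
cyyyhyyhZZcy ⇒ cyyyhyyhhZcy   [Z → h]
cyyyhyyhhZcy ⇒ cyyyhyyhhhhccy   [Z → h h c]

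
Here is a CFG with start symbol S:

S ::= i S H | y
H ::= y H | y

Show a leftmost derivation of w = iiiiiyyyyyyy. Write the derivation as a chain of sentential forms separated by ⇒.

S⇒iSH⇒iiSHH⇒iiiSHHH⇒iiiiSHHHH⇒iiiiiSHHHHH⇒iiiiiyHHHHH⇒iiiiiyyHHHHH⇒iiiiiyyyHHHH⇒iiiiiyyyyHHH⇒iiiiiyyyyyHH⇒iiiiiyyyyyyH⇒iiiiiyyyyyyy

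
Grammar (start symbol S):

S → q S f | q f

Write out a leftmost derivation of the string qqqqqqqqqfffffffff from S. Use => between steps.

S => qSf => qqSff => qqqSfff => qqqqSffff => qqqqqSfffff => qqqqqqSffffff => qqqqqqqSfffffff => qqqqqqqqSffffffff => qqqqqqqqqfffffffff

S => qSf   [S → q S f]
qSf => qqSff   [S → q S f]
qqSff => qqqSfff   [S → q S f]
qqqSfff => qqqqSffff   [S → q S f]
qqqqSffff => qqqqqSfffff   [S → q S f]
qqqqqSfffff => qqqqqqSffffff   [S → q S f]
qqqqqqSffffff => qqqqqqqSfffffff   [S → q S f]
qqqqqqqSfffffff => qqqqqqqqSffffffff   [S → q S f]
qqqqqqqqSffffffff => qqqqqqqqqfffffffff   [S → q f]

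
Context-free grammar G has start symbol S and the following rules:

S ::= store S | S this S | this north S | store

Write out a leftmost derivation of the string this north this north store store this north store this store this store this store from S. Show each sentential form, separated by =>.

S => this north S => this north this north S => this north this north store S => this north this north store store S => this north this north store store S this S => this north this north store store S this S this S => this north this north store store S this S this S this S => this north this north store store this north S this S this S this S => this north this north store store this north store this S this S this S => this north this north store store this north store this store this S this S => this north this north store store this north store this store this store this S => this north this north store store this north store this store this store this store

S => this north S   [S ::= this north S]
this north S => this north this north S   [S ::= this north S]
this north this north S => this north this north store S   [S ::= store S]
this north this north store S => this north this north store store S   [S ::= store S]
this north this north store store S => this north this north store store S this S   [S ::= S this S]
this north this north store store S this S => this north this north store store S this S this S   [S ::= S this S]
this north this north store store S this S this S => this north this north store store S this S this S this S   [S ::= S this S]
this north this north store store S this S this S this S => this north this north store store this north S this S this S this S   [S ::= this north S]
this north this north store store this north S this S this S this S => this north this north store store this north store this S this S this S   [S ::= store]
this north this north store store this north store this S this S this S => this north this north store store this north store this store this S this S   [S ::= store]
this north this north store store this north store this store this S this S => this north this north store store this north store this store this store this S   [S ::= store]
this north this north store store this north store this store this store this S => this north this north store store this north store this store this store this store   [S ::= store]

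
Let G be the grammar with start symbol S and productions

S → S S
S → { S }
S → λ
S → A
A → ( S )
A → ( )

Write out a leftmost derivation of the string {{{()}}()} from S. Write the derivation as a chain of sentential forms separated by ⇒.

S ⇒ {S}   [S → { S }]
{S} ⇒ {SS}   [S → S S]
{SS} ⇒ {{S}S}   [S → { S }]
{{S}S} ⇒ {{{S}}S}   [S → { S }]
{{{S}}S} ⇒ {{{A}}S}   [S → A]
{{{A}}S} ⇒ {{{(S)}}S}   [A → ( S )]
{{{(S)}}S} ⇒ {{{()}}S}   [S → λ]
{{{()}}S} ⇒ {{{()}}A}   [S → A]
{{{()}}A} ⇒ {{{()}}()}   [A → ( )]

S ⇒ {S} ⇒ {SS} ⇒ {{S}S} ⇒ {{{S}}S} ⇒ {{{A}}S} ⇒ {{{(S)}}S} ⇒ {{{()}}S} ⇒ {{{()}}A} ⇒ {{{()}}()}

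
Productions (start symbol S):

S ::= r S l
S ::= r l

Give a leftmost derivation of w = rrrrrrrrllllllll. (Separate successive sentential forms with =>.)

S => rSl   [S ::= r S l]
rSl => rrSll   [S ::= r S l]
rrSll => rrrSlll   [S ::= r S l]
rrrSlll => rrrrSllll   [S ::= r S l]
rrrrSllll => rrrrrSlllll   [S ::= r S l]
rrrrrSlllll => rrrrrrSllllll   [S ::= r S l]
rrrrrrSllllll => rrrrrrrSlllllll   [S ::= r S l]
rrrrrrrSlllllll => rrrrrrrrllllllll   [S ::= r l]

S => rSl => rrSll => rrrSlll => rrrrSllll => rrrrrSlllll => rrrrrrSllllll => rrrrrrrSlllllll => rrrrrrrrllllllll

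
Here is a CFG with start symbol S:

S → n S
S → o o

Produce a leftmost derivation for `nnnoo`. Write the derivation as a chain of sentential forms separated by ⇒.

S ⇒ nS   [S → n S]
nS ⇒ nnS   [S → n S]
nnS ⇒ nnnS   [S → n S]
nnnS ⇒ nnnoo   [S → o o]

S⇒nS⇒nnS⇒nnnS⇒nnnoo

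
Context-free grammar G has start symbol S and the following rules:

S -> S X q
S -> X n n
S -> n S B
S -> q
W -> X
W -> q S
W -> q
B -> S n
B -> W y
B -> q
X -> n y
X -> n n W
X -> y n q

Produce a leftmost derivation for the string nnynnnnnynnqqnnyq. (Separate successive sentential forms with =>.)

S => SXq   [S -> S X q]
SXq => nSBXq   [S -> n S B]
nSBXq => nXnnBXq   [S -> X n n]
nXnnBXq => nnynnBXq   [X -> n y]
nnynnBXq => nnynnSnXq   [B -> S n]
nnynnSnXq => nnynnnSBnXq   [S -> n S B]
nnynnnSBnXq => nnynnnnSBBnXq   [S -> n S B]
nnynnnnSBBnXq => nnynnnnXnnBBnXq   [S -> X n n]
nnynnnnXnnBBnXq => nnynnnnnynnBBnXq   [X -> n y]
nnynnnnnynnBBnXq => nnynnnnnynnqBnXq   [B -> q]
nnynnnnnynnqBnXq => nnynnnnnynnqqnXq   [B -> q]
nnynnnnnynnqqnXq => nnynnnnnynnqqnnyq   [X -> n y]

S=>SXq=>nSBXq=>nXnnBXq=>nnynnBXq=>nnynnSnXq=>nnynnnSBnXq=>nnynnnnSBBnXq=>nnynnnnXnnBBnXq=>nnynnnnnynnBBnXq=>nnynnnnnynnqBnXq=>nnynnnnnynnqqnXq=>nnynnnnnynnqqnnyq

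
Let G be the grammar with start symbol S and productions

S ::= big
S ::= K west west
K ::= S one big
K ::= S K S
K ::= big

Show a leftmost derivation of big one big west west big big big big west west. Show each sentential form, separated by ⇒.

S ⇒ K west west ⇒ S K S west west ⇒ K west west K S west west ⇒ S one big west west K S west west ⇒ big one big west west K S west west ⇒ big one big west west S K S S west west ⇒ big one big west west big K S S west west ⇒ big one big west west big big S S west west ⇒ big one big west west big big big S west west ⇒ big one big west west big big big big west west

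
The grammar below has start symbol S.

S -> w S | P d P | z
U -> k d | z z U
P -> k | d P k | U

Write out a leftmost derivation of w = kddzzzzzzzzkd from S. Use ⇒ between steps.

S ⇒ PdP ⇒ UdP ⇒ kddP ⇒ kddU ⇒ kddzzU ⇒ kddzzzzU ⇒ kddzzzzzzU ⇒ kddzzzzzzzzU ⇒ kddzzzzzzzzkd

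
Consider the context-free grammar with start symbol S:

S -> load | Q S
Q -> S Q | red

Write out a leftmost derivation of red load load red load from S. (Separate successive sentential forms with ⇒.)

S ⇒ Q S ⇒ S Q S ⇒ Q S Q S ⇒ red S Q S ⇒ red load Q S ⇒ red load S Q S ⇒ red load load Q S ⇒ red load load red S ⇒ red load load red load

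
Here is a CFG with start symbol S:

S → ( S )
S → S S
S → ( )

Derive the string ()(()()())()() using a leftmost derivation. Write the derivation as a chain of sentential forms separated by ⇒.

S ⇒ SS   [S → S S]
SS ⇒ SSS   [S → S S]
SSS ⇒ ()SS   [S → ( )]
()SS ⇒ ()SSS   [S → S S]
()SSS ⇒ ()(S)SS   [S → ( S )]
()(S)SS ⇒ ()(SS)SS   [S → S S]
()(SS)SS ⇒ ()(()S)SS   [S → ( )]
()(()S)SS ⇒ ()(()SS)SS   [S → S S]
()(()SS)SS ⇒ ()(()()S)SS   [S → ( )]
()(()()S)SS ⇒ ()(()()())SS   [S → ( )]
()(()()())SS ⇒ ()(()()())()S   [S → ( )]
()(()()())()S ⇒ ()(()()())()()   [S → ( )]

S ⇒ SS ⇒ SSS ⇒ ()SS ⇒ ()SSS ⇒ ()(S)SS ⇒ ()(SS)SS ⇒ ()(()S)SS ⇒ ()(()SS)SS ⇒ ()(()()S)SS ⇒ ()(()()())SS ⇒ ()(()()())()S ⇒ ()(()()())()()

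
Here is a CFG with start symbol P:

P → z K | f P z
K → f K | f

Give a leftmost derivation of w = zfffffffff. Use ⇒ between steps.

P ⇒ zK ⇒ zfK ⇒ zffK ⇒ zfffK ⇒ zffffK ⇒ zfffffK ⇒ zffffffK ⇒ zfffffffK ⇒ zffffffffK ⇒ zfffffffff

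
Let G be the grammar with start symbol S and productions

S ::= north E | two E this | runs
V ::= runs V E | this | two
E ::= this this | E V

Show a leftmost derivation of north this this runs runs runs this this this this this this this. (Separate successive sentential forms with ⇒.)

S ⇒ north E ⇒ north E V ⇒ north this this V ⇒ north this this runs V E ⇒ north this this runs runs V E E ⇒ north this this runs runs runs V E E E ⇒ north this this runs runs runs this E E E ⇒ north this this runs runs runs this this this E E ⇒ north this this runs runs runs this this this this this E ⇒ north this this runs runs runs this this this this this this this

S ⇒ north E   [S ::= north E]
north E ⇒ north E V   [E ::= E V]
north E V ⇒ north this this V   [E ::= this this]
north this this V ⇒ north this this runs V E   [V ::= runs V E]
north this this runs V E ⇒ north this this runs runs V E E   [V ::= runs V E]
north this this runs runs V E E ⇒ north this this runs runs runs V E E E   [V ::= runs V E]
north this this runs runs runs V E E E ⇒ north this this runs runs runs this E E E   [V ::= this]
north this this runs runs runs this E E E ⇒ north this this runs runs runs this this this E E   [E ::= this this]
north this this runs runs runs this this this E E ⇒ north this this runs runs runs this this this this this E   [E ::= this this]
north this this runs runs runs this this this this this E ⇒ north this this runs runs runs this this this this this this this   [E ::= this this]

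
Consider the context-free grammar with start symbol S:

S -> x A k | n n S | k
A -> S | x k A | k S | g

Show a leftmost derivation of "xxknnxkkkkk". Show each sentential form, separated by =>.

S => xAk   [S -> x A k]
xAk => xSk   [A -> S]
xSk => xxAkk   [S -> x A k]
xxAkk => xxkSkk   [A -> k S]
xxkSkk => xxknnSkk   [S -> n n S]
xxknnSkk => xxknnxAkkk   [S -> x A k]
xxknnxAkkk => xxknnxkSkkk   [A -> k S]
xxknnxkSkkk => xxknnxkkkkk   [S -> k]

S => xAk => xSk => xxAkk => xxkSkk => xxknnSkk => xxknnxAkkk => xxknnxkSkkk => xxknnxkkkkk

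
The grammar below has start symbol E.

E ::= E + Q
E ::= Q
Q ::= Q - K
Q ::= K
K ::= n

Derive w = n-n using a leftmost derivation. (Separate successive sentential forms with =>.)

E=>Q=>Q-K=>K-K=>n-K=>n-n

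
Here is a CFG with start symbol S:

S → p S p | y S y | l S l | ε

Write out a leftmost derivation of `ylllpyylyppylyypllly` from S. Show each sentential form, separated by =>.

S => ySy => ylSly => yllSlly => ylllSllly => ylllpSpllly => ylllpySypllly => ylllpyySyypllly => ylllpyylSlyypllly => ylllpyylySylyypllly => ylllpyylypSpylyypllly => ylllpyylyppylyypllly

S => ySy   [S → y S y]
ySy => ylSly   [S → l S l]
ylSly => yllSlly   [S → l S l]
yllSlly => ylllSllly   [S → l S l]
ylllSllly => ylllpSpllly   [S → p S p]
ylllpSpllly => ylllpySypllly   [S → y S y]
ylllpySypllly => ylllpyySyypllly   [S → y S y]
ylllpyySyypllly => ylllpyylSlyypllly   [S → l S l]
ylllpyylSlyypllly => ylllpyylySylyypllly   [S → y S y]
ylllpyylySylyypllly => ylllpyylypSpylyypllly   [S → p S p]
ylllpyylypSpylyypllly => ylllpyylyppylyypllly   [S → ε]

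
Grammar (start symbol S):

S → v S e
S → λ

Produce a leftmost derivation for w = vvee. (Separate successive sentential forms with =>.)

S => vSe => vvSee => vvee

S => vSe   [S → v S e]
vSe => vvSee   [S → v S e]
vvSee => vvee   [S → λ]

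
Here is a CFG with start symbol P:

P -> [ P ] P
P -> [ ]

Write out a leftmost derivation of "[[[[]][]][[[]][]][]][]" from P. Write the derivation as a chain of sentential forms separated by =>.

P=>[P]P=>[[P]P]P=>[[[P]P]P]P=>[[[[]]P]P]P=>[[[[]][]]P]P=>[[[[]][]][P]P]P=>[[[[]][]][[P]P]P]P=>[[[[]][]][[[]]P]P]P=>[[[[]][]][[[]][]]P]P=>[[[[]][]][[[]][]][]]P=>[[[[]][]][[[]][]][]][]

P => [P]P   [P -> [ P ] P]
[P]P => [[P]P]P   [P -> [ P ] P]
[[P]P]P => [[[P]P]P]P   [P -> [ P ] P]
[[[P]P]P]P => [[[[]]P]P]P   [P -> [ ]]
[[[[]]P]P]P => [[[[]][]]P]P   [P -> [ ]]
[[[[]][]]P]P => [[[[]][]][P]P]P   [P -> [ P ] P]
[[[[]][]][P]P]P => [[[[]][]][[P]P]P]P   [P -> [ P ] P]
[[[[]][]][[P]P]P]P => [[[[]][]][[[]]P]P]P   [P -> [ ]]
[[[[]][]][[[]]P]P]P => [[[[]][]][[[]][]]P]P   [P -> [ ]]
[[[[]][]][[[]][]]P]P => [[[[]][]][[[]][]][]]P   [P -> [ ]]
[[[[]][]][[[]][]][]]P => [[[[]][]][[[]][]][]][]   [P -> [ ]]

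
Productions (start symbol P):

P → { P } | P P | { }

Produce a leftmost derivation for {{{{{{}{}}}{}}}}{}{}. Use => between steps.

P => PP   [P → P P]
PP => PPP   [P → P P]
PPP => {P}PP   [P → { P }]
{P}PP => {{P}}PP   [P → { P }]
{{P}}PP => {{{P}}}PP   [P → { P }]
{{{P}}}PP => {{{PP}}}PP   [P → P P]
{{{PP}}}PP => {{{{P}P}}}PP   [P → { P }]
{{{{P}P}}}PP => {{{{{P}}P}}}PP   [P → { P }]
{{{{{P}}P}}}PP => {{{{{PP}}P}}}PP   [P → P P]
{{{{{PP}}P}}}PP => {{{{{{}P}}P}}}PP   [P → { }]
{{{{{{}P}}P}}}PP => {{{{{{}{}}}P}}}PP   [P → { }]
{{{{{{}{}}}P}}}PP => {{{{{{}{}}}{}}}}PP   [P → { }]
{{{{{{}{}}}{}}}}PP => {{{{{{}{}}}{}}}}{}P   [P → { }]
{{{{{{}{}}}{}}}}{}P => {{{{{{}{}}}{}}}}{}{}   [P → { }]

P=>PP=>PPP=>{P}PP=>{{P}}PP=>{{{P}}}PP=>{{{PP}}}PP=>{{{{P}P}}}PP=>{{{{{P}}P}}}PP=>{{{{{PP}}P}}}PP=>{{{{{{}P}}P}}}PP=>{{{{{{}{}}}P}}}PP=>{{{{{{}{}}}{}}}}PP=>{{{{{{}{}}}{}}}}{}P=>{{{{{{}{}}}{}}}}{}{}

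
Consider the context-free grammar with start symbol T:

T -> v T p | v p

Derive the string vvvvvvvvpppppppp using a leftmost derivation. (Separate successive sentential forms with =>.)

T => vTp   [T -> v T p]
vTp => vvTpp   [T -> v T p]
vvTpp => vvvTppp   [T -> v T p]
vvvTppp => vvvvTpppp   [T -> v T p]
vvvvTpppp => vvvvvTppppp   [T -> v T p]
vvvvvTppppp => vvvvvvTpppppp   [T -> v T p]
vvvvvvTpppppp => vvvvvvvTppppppp   [T -> v T p]
vvvvvvvTppppppp => vvvvvvvvpppppppp   [T -> v p]

T => vTp => vvTpp => vvvTppp => vvvvTpppp => vvvvvTppppp => vvvvvvTpppppp => vvvvvvvTppppppp => vvvvvvvvpppppppp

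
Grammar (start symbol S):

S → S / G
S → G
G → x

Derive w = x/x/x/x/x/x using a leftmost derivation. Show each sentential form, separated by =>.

S => S/G   [S → S / G]
S/G => S/G/G   [S → S / G]
S/G/G => S/G/G/G   [S → S / G]
S/G/G/G => S/G/G/G/G   [S → S / G]
S/G/G/G/G => S/G/G/G/G/G   [S → S / G]
S/G/G/G/G/G => G/G/G/G/G/G   [S → G]
G/G/G/G/G/G => x/G/G/G/G/G   [G → x]
x/G/G/G/G/G => x/x/G/G/G/G   [G → x]
x/x/G/G/G/G => x/x/x/G/G/G   [G → x]
x/x/x/G/G/G => x/x/x/x/G/G   [G → x]
x/x/x/x/G/G => x/x/x/x/x/G   [G → x]
x/x/x/x/x/G => x/x/x/x/x/x   [G → x]

S=>S/G=>S/G/G=>S/G/G/G=>S/G/G/G/G=>S/G/G/G/G/G=>G/G/G/G/G/G=>x/G/G/G/G/G=>x/x/G/G/G/G=>x/x/x/G/G/G=>x/x/x/x/G/G=>x/x/x/x/x/G=>x/x/x/x/x/x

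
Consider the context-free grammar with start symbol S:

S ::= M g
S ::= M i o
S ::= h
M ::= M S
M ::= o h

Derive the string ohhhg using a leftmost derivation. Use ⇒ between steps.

S ⇒ Mg ⇒ MSg ⇒ MSSg ⇒ ohSSg ⇒ ohhSg ⇒ ohhhg

S ⇒ Mg   [S ::= M g]
Mg ⇒ MSg   [M ::= M S]
MSg ⇒ MSSg   [M ::= M S]
MSSg ⇒ ohSSg   [M ::= o h]
ohSSg ⇒ ohhSg   [S ::= h]
ohhSg ⇒ ohhhg   [S ::= h]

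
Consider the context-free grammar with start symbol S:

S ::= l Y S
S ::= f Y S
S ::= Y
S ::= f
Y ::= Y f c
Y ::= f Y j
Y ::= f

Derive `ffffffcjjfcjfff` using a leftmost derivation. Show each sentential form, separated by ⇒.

S ⇒ fYS ⇒ ffYjS ⇒ ffYfcjS ⇒ fffYjfcjS ⇒ ffffYjjfcjS ⇒ ffffYfcjjfcjS ⇒ ffffffcjjfcjS ⇒ ffffffcjjfcjfYS ⇒ ffffffcjjfcjffS ⇒ ffffffcjjfcjfff

S ⇒ fYS   [S ::= f Y S]
fYS ⇒ ffYjS   [Y ::= f Y j]
ffYjS ⇒ ffYfcjS   [Y ::= Y f c]
ffYfcjS ⇒ fffYjfcjS   [Y ::= f Y j]
fffYjfcjS ⇒ ffffYjjfcjS   [Y ::= f Y j]
ffffYjjfcjS ⇒ ffffYfcjjfcjS   [Y ::= Y f c]
ffffYfcjjfcjS ⇒ ffffffcjjfcjS   [Y ::= f]
ffffffcjjfcjS ⇒ ffffffcjjfcjfYS   [S ::= f Y S]
ffffffcjjfcjfYS ⇒ ffffffcjjfcjffS   [Y ::= f]
ffffffcjjfcjffS ⇒ ffffffcjjfcjfff   [S ::= f]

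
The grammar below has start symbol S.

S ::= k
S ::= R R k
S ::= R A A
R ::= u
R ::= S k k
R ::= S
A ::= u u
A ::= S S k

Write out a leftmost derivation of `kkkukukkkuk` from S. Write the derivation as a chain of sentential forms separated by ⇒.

S⇒RRk⇒SkkRk⇒RRkkkRk⇒SRkkkRk⇒RRkRkkkRk⇒SkkRkRkkkRk⇒kkkRkRkkkRk⇒kkkukRkkkRk⇒kkkukukkkRk⇒kkkukukkkuk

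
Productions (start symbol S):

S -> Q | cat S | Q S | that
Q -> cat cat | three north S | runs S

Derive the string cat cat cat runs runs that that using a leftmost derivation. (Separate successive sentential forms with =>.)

S => cat S => cat cat S => cat cat cat S => cat cat cat Q S => cat cat cat runs S S => cat cat cat runs Q S => cat cat cat runs runs S S => cat cat cat runs runs that S => cat cat cat runs runs that that

S => cat S   [S -> cat S]
cat S => cat cat S   [S -> cat S]
cat cat S => cat cat cat S   [S -> cat S]
cat cat cat S => cat cat cat Q S   [S -> Q S]
cat cat cat Q S => cat cat cat runs S S   [Q -> runs S]
cat cat cat runs S S => cat cat cat runs Q S   [S -> Q]
cat cat cat runs Q S => cat cat cat runs runs S S   [Q -> runs S]
cat cat cat runs runs S S => cat cat cat runs runs that S   [S -> that]
cat cat cat runs runs that S => cat cat cat runs runs that that   [S -> that]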